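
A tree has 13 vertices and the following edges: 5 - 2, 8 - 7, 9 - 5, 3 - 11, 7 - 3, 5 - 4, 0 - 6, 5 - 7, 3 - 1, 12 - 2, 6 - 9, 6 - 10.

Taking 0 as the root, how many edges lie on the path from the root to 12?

0 → 6 → 9 → 5 → 2 → 12 — 5 edges.

5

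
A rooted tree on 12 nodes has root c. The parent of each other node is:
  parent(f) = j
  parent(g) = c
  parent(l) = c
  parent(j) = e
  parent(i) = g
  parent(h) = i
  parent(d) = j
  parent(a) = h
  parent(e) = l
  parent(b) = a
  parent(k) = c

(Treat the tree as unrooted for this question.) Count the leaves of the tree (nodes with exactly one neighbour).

4

The leaves are b, d, f, k.
That is 4 leaves.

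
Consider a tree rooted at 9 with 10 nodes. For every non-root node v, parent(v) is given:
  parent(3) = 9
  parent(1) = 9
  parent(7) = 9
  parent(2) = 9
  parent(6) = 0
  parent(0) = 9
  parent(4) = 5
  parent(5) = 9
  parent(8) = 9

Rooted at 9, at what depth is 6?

2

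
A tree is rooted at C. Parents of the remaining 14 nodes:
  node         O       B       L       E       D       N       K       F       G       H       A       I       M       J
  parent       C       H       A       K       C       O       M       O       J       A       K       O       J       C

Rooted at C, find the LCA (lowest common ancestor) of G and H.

J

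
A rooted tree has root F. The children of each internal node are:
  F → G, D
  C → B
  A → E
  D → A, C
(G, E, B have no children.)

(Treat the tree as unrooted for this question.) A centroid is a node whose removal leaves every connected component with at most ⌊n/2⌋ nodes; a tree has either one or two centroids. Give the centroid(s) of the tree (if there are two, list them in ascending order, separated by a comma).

Delete D: the remaining components have sizes 2, 2, 2. Max 2 ≤ 3, so D is a centroid.
No neighbour of D does as well, so D is the unique centroid.

D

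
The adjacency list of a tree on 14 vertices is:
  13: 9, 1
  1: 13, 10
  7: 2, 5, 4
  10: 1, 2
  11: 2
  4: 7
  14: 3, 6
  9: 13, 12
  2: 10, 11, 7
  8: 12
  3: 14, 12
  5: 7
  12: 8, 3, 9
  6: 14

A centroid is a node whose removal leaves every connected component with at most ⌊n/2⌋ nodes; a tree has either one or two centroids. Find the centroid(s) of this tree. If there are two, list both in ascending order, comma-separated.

1, 13

Delete 13: the remaining components have sizes 7, 6. Max 7 ≤ 7, so 13 is a centroid.
1 is adjacent to 13 and is also a centroid (the largest component after removing it is likewise 7).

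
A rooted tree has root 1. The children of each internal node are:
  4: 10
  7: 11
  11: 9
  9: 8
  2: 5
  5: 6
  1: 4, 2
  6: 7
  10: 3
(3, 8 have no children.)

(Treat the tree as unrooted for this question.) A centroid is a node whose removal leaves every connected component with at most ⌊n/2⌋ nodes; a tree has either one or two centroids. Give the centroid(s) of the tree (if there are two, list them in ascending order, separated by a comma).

If 5 is removed the pieces have sizes 5, 5, all ≤ ⌊11/2⌋ = 5.
No neighbour of 5 does as well, so 5 is the unique centroid.

5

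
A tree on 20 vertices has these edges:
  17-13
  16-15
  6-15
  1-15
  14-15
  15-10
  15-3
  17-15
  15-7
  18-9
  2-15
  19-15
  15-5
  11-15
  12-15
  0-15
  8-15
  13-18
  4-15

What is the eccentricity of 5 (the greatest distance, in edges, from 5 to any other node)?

5

The node farthest from 5 is 9, via 5-15-17-13-18-9 — 5 edges.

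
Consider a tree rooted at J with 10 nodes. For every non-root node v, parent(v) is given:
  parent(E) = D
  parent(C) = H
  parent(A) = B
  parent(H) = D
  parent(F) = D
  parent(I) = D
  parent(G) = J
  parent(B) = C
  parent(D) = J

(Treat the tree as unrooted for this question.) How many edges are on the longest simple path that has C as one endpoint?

A farthest node from C is G.
The path C-H-D-J-G has 4 edges.

4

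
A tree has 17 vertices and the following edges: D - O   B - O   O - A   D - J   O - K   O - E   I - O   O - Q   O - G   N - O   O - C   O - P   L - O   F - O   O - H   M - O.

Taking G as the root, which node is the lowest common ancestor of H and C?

H's ancestor chain is H, O, G and C's is C, O, G; they first meet at O.

O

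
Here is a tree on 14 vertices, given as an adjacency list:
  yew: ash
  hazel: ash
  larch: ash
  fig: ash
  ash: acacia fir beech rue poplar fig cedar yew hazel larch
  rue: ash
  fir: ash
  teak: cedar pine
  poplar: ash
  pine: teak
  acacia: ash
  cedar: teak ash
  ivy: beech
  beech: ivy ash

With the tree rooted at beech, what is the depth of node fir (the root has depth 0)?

2

Climbing from fir to the root: fir–ash–beech. That's 2 steps.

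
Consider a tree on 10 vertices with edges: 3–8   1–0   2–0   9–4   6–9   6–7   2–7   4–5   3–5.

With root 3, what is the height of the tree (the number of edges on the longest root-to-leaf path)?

8

1 sits deepest: 3 – 5 – 4 – 9 – 6 – 7 – 2 – 0 – 1 — 8 edges from the root.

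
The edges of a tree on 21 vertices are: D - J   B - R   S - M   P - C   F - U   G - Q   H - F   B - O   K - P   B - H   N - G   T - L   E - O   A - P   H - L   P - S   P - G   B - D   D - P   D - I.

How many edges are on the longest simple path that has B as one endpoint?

Distances from B peak at 4, attained at N (Q, M also at distance 4).
B-D-P-G-N

4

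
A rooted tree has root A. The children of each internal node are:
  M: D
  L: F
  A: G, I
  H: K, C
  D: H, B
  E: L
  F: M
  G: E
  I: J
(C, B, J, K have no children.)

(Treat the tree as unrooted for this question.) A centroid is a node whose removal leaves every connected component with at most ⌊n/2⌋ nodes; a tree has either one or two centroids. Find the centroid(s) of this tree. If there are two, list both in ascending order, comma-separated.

If F is removed the pieces have sizes 6, 6, all ≤ ⌊13/2⌋ = 6.
No neighbour of F does as well, so F is the unique centroid.

F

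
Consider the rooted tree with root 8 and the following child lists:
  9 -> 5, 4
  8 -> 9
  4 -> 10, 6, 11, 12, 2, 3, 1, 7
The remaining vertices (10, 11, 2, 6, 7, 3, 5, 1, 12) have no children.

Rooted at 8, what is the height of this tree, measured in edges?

11 sits deepest: 8 – 9 – 4 – 11 — 3 edges from the root.

3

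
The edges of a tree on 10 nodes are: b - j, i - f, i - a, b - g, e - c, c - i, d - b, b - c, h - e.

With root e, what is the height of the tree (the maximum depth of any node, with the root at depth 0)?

3

The longest root-to-leaf path is e → c → i → a (3 edges).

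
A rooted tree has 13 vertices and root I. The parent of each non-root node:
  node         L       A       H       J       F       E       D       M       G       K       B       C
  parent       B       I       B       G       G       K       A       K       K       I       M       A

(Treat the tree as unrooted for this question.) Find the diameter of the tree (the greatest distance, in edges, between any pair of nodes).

A longest path is C-A-I-K-M-B-H, with 6 edges.

6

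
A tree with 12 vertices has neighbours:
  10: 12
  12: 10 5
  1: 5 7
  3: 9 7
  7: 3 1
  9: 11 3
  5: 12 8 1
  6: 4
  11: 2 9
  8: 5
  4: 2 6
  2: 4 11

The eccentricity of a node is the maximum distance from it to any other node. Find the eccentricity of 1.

7

The node farthest from 1 is 6, via 1-7-3-9-11-2-4-6 — 7 edges.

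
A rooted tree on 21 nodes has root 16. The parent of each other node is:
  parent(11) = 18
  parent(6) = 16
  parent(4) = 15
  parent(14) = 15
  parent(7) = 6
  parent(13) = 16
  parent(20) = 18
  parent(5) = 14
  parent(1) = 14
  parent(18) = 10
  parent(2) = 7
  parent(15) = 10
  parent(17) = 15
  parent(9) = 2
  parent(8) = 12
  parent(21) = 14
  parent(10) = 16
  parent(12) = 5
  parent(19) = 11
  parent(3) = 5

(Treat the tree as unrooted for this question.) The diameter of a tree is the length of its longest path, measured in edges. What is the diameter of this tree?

A longest path is 9–2–7–6–16–10–15–14–5–12–8, with 10 edges.

10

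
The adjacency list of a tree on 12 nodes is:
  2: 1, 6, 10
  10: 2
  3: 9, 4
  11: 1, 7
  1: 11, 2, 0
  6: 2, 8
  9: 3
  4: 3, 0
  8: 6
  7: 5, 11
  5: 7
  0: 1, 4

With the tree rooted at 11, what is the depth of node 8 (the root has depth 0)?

Path from 11 to 8: 11 – 1 – 2 – 6 – 8, which has 4 edges.

4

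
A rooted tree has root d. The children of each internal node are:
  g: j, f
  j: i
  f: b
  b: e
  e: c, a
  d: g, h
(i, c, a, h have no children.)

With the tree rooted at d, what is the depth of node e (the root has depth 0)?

4

d–g–f–b–e — 4 edges.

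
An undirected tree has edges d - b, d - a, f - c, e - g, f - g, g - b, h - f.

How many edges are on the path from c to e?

3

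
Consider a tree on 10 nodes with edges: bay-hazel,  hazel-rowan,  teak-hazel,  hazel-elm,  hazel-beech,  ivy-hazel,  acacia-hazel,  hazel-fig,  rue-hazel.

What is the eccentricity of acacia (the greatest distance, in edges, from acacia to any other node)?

A farthest node from acacia is elm (teak, bay, rowan, ivy, fig, rue, beech also at distance 2).
The path acacia-hazel-elm has 2 edges.

2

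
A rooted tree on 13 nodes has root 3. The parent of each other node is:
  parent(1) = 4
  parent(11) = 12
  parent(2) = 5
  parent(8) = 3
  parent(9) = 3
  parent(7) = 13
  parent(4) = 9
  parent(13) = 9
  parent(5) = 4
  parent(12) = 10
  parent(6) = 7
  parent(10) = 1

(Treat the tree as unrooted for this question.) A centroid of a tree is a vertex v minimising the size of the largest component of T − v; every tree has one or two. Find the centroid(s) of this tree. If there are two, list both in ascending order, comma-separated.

Removing 4 splits the tree into components of sizes 6, 4, 2; the largest is 6 ≤ ⌊13/2⌋ = 6.
No neighbour of 4 does as well, so 4 is the unique centroid.

4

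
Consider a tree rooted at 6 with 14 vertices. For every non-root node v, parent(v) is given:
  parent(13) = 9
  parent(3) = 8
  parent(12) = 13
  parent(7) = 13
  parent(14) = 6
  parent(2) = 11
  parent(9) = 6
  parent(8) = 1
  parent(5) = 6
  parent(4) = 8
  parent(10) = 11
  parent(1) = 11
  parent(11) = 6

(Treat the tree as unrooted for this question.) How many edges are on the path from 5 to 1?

Walking from 5: 5 – 6 – 11 – 1. Length 3.

3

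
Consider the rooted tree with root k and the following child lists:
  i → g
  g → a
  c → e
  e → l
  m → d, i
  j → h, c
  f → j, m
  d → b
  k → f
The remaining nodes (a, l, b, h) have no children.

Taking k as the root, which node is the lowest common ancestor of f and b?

f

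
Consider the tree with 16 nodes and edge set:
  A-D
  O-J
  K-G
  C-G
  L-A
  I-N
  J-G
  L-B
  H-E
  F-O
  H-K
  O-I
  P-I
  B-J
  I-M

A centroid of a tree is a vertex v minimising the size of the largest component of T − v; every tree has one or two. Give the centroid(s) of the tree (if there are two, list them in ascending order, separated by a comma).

J

Removing J splits the tree into components of sizes 6, 5, 4; the largest is 6 ≤ ⌊16/2⌋ = 8.
No neighbour of J does as well, so J is the unique centroid.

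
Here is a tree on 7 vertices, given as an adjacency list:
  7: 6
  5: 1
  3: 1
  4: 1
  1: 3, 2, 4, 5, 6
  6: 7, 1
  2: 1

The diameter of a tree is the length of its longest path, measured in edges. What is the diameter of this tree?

3

A longest path is 7-6-1-5, with 3 edges.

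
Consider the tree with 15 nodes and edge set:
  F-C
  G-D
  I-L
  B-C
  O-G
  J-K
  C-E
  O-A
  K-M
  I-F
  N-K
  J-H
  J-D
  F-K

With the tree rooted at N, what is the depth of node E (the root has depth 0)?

4

N → K → F → C → E — 4 edges.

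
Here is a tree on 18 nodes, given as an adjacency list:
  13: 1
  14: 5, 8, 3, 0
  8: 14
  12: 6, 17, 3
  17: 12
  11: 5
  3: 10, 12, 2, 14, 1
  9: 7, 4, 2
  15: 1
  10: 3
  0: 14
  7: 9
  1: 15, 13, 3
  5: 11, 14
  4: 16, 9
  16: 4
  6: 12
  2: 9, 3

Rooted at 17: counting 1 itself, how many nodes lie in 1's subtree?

3

1's subtree: {1, 15, 13}, size 3.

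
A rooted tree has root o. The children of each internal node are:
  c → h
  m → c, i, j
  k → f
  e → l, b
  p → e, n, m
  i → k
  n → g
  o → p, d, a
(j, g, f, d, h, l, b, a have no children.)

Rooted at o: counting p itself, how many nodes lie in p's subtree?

13

p's subtree: {p, n, e, m, g, l, b, i, c, j, k, h, f}, size 13.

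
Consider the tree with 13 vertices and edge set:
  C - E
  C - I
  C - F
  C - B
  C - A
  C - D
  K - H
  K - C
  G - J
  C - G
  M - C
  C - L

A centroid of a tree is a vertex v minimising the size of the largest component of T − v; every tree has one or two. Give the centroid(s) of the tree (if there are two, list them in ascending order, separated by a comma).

Delete C: the remaining components have sizes 2, 2, 1, 1, 1, 1, 1, 1, 1, 1. Max 2 ≤ 6, so C is a centroid.
No neighbour of C does as well, so C is the unique centroid.

C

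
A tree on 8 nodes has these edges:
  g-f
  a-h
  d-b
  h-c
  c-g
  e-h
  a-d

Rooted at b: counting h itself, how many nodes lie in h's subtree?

h's subtree: {h, e, c, g, f}, size 5.

5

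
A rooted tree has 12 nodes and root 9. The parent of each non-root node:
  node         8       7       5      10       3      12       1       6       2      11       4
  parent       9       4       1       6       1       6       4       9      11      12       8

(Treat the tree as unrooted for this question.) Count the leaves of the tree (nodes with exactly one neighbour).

5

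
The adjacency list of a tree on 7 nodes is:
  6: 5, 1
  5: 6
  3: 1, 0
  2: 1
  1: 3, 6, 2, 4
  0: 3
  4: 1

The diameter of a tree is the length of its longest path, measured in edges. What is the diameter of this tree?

A longest path is 0 – 3 – 1 – 6 – 5, with 4 edges.

4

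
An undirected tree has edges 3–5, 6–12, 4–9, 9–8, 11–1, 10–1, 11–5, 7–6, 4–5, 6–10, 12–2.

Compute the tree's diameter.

A longest path is 2-12-6-10-1-11-5-4-9-8, with 9 edges.

9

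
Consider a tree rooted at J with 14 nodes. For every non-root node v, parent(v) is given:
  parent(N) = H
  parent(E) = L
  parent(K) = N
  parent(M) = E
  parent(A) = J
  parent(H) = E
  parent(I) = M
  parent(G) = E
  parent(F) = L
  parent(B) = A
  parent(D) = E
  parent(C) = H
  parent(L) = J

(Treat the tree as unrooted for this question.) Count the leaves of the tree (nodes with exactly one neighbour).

Degree-1 nodes: B, C, D, F, G, I, K — 7 of them.

7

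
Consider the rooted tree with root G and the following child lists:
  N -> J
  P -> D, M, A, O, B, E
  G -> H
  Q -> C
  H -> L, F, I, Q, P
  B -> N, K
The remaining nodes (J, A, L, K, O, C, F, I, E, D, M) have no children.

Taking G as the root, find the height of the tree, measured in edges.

A deepest node is J, reached by G-H-P-B-N-J.
That path has 5 edges, so the height is 5.

5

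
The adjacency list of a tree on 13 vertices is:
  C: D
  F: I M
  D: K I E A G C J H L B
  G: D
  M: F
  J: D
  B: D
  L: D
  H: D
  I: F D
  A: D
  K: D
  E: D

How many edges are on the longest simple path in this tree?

BFS from M reaches K last, at distance 4; BFS from K confirms no node is farther.
Path: M - F - I - D - K.

4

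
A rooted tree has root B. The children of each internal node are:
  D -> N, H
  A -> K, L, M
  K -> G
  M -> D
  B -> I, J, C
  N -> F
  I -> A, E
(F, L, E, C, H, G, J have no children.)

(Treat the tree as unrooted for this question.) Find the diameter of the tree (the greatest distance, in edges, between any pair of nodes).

Starting from F, a farthest node is C at distance 7.
One longest path: F – N – D – M – A – I – B – C.
So the diameter is 7.

7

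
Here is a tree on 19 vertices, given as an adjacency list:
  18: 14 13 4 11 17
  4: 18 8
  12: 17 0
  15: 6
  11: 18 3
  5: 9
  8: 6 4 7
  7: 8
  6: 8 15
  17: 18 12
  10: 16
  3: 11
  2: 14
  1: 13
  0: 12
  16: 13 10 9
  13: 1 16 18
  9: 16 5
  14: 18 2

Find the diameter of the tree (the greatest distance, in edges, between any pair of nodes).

A longest path is 5 – 9 – 16 – 13 – 18 – 4 – 8 – 6 – 15, with 8 edges.

8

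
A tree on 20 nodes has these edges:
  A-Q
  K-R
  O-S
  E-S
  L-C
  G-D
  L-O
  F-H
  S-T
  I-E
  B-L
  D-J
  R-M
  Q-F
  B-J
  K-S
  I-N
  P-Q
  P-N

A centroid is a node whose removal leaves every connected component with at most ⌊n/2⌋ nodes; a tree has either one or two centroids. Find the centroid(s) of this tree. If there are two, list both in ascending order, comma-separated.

Removing S splits the tree into components of sizes 8, 7, 3, 1; the largest is 8 ≤ ⌊20/2⌋ = 10.
Every other node leaves some component of size > 10, so the centroid is unique.

S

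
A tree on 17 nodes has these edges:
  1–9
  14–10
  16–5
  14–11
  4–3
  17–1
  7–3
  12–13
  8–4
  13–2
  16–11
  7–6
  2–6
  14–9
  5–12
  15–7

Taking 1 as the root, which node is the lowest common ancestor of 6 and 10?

6's ancestor chain is 6, 2, 13, 12, 5, 16, 11, 14, 9, 1 and 10's is 10, 14, 9, 1; they first meet at 14.

14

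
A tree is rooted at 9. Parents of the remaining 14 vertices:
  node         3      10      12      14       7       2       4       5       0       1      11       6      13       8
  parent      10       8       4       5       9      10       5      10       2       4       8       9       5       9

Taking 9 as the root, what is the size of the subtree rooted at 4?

3

The subtree rooted at 4 contains: 4, 1, 12 — 3 nodes.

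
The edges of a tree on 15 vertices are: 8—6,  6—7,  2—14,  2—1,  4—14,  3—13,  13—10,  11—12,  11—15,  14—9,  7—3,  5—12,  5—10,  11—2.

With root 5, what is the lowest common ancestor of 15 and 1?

Path 15→root: 15 11 12 5; path 1→root: 1 2 11 12 5.
First common node: 11.

11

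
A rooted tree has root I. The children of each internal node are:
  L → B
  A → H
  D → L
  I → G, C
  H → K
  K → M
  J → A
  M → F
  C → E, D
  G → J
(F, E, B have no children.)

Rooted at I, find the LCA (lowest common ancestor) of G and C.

Ancestors of G (toward the root): G, I.
Ancestors of C: C, I.
The deepest node appearing in both lists is I.

I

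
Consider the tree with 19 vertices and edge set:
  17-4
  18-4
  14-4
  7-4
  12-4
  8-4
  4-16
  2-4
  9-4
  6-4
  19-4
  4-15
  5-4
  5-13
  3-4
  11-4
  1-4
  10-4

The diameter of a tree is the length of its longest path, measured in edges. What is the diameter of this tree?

Starting from 13, a farthest node is 10 at distance 3.
One longest path: 13 – 5 – 4 – 10.
So the diameter is 3.

3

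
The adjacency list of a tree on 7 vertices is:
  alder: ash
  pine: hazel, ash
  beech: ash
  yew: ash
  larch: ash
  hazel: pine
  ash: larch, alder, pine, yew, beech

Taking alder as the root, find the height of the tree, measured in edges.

3

A deepest node is hazel, reached by alder → ash → pine → hazel.
That path has 3 edges, so the height is 3.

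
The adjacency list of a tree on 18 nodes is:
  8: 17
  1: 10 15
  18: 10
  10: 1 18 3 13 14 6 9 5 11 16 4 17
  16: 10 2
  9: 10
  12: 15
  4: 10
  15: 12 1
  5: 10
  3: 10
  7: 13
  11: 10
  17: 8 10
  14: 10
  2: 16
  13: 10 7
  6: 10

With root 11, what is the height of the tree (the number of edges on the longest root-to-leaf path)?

4

A deepest node is 12, reached by 11–10–1–15–12.
That path has 4 edges, so the height is 4.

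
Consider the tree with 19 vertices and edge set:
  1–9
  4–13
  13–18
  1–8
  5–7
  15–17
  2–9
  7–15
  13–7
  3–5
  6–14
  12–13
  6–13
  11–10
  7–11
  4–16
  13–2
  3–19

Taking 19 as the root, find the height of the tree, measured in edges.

8

A deepest node is 8, reached by 19 – 3 – 5 – 7 – 13 – 2 – 9 – 1 – 8.
That path has 8 edges, so the height is 8.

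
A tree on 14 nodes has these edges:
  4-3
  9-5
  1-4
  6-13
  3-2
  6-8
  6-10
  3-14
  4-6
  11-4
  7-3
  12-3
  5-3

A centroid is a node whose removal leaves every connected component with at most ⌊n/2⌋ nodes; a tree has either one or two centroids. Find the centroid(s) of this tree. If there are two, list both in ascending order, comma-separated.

3, 4

Delete 4: the remaining components have sizes 7, 4, 1, 1. Max 7 ≤ 7, so 4 is a centroid.
3 is adjacent to 4 and is also a centroid (the largest component after removing it is likewise 7).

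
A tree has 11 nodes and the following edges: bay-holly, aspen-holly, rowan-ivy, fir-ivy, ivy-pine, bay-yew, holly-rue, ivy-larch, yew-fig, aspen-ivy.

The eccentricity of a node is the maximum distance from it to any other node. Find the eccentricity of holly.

Distances from holly peak at 3, attained at rowan (fir, fig, larch, pine also at distance 3).
holly – aspen – ivy – rowan

3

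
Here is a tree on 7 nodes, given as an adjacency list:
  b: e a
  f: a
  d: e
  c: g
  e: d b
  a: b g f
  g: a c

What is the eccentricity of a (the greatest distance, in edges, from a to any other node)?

3

A farthest node from a is d.
The path a–b–e–d has 3 edges.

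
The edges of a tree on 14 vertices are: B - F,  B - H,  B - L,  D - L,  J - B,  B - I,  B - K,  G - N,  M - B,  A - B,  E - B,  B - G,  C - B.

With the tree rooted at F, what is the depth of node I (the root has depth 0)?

F–B–I — 2 edges.

2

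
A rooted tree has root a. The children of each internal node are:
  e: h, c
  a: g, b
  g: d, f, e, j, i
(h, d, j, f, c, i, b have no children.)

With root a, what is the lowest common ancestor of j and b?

Ancestors of j (toward the root): j, g, a.
Ancestors of b: b, a.
The deepest node appearing in both lists is a.

a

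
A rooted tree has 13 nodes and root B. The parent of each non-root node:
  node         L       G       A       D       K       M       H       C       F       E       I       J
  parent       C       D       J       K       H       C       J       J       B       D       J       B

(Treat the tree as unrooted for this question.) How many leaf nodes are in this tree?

Exactly 7 nodes have a single neighbour: A, E, F, G, I, L, M.

7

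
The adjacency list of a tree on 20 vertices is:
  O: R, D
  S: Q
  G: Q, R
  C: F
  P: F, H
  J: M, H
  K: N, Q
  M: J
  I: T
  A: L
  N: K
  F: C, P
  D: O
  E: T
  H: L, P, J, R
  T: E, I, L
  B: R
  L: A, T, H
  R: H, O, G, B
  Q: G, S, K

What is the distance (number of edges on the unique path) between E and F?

5

E – T – L – H – P – F: 5 edges.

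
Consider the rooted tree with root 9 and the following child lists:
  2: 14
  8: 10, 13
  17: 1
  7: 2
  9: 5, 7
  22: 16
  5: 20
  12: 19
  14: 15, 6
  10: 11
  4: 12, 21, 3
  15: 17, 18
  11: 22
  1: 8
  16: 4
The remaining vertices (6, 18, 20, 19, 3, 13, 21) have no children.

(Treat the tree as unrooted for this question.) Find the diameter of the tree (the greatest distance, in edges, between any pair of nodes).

16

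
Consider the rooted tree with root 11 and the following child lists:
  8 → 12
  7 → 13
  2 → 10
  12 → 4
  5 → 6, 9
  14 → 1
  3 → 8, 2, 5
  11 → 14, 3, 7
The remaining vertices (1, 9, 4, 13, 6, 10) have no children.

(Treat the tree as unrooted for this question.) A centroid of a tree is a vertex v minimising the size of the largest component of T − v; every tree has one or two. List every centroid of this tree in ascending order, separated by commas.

Removing 3 splits the tree into components of sizes 5, 3, 3, 2; the largest is 5 ≤ ⌊14/2⌋ = 7.
No neighbour of 3 does as well, so 3 is the unique centroid.

3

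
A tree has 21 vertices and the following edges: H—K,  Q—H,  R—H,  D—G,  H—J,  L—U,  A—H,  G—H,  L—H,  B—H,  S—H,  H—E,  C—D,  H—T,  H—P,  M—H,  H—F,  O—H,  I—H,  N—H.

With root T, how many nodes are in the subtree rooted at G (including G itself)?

G's subtree: {G, D, C}, size 3.

3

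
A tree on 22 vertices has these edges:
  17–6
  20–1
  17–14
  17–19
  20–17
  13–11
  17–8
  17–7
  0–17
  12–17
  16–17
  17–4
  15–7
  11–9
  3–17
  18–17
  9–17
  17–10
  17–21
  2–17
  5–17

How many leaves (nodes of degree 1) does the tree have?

The leaves are 0, 1, 2, 3, 4, 5, 6, 8, 10, 12, 13, 14, 15, 16, 18, 19, 21.
That is 17 leaves.

17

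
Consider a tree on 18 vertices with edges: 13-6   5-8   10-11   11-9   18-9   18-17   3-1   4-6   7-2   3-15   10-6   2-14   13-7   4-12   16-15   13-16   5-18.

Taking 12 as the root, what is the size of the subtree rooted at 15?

3

The subtree rooted at 15 contains: 15, 3, 1 — 3 nodes.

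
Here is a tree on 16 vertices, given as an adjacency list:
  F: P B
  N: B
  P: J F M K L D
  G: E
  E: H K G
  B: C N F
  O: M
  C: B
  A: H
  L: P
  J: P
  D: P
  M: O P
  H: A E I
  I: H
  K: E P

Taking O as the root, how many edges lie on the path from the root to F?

3

Climbing from F to the root: F → P → M → O. That's 3 steps.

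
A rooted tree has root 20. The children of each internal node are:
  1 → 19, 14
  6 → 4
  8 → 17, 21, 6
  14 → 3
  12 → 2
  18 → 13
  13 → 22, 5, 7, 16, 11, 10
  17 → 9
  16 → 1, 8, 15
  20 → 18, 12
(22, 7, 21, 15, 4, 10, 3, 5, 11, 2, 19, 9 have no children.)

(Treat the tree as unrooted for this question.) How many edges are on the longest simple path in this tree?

8

A longest path is 2 - 12 - 20 - 18 - 13 - 16 - 8 - 6 - 4, with 8 edges.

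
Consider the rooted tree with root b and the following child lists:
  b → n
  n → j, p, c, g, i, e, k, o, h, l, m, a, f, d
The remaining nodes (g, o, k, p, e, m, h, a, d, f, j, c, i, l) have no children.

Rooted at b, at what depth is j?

Climbing from j to the root: j–n–b. That's 2 steps.

2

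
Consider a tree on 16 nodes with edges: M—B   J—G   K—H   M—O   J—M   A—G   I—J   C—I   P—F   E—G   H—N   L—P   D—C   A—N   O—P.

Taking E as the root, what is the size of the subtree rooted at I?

3

The subtree rooted at I contains: I, C, D — 3 nodes.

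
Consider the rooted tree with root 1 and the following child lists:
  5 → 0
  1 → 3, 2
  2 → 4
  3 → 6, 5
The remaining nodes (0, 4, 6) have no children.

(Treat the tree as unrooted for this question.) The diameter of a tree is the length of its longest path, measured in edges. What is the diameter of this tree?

5

BFS from 0 reaches 4 last, at distance 5; BFS from 4 confirms no node is farther.
Path: 0–5–3–1–2–4.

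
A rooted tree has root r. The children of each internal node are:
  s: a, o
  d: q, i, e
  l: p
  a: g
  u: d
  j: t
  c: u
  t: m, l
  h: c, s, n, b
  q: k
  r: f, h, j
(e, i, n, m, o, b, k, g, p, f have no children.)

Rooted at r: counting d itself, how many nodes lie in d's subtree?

5

Descendants of d (including itself): d, q, e, i, k. That's 5.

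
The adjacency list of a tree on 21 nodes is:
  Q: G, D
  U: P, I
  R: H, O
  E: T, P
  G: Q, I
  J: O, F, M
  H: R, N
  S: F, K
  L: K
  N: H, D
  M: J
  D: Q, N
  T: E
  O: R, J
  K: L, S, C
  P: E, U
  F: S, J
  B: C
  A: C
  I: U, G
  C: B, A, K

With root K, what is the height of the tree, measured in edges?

15

T sits deepest: K → S → F → J → O → R → H → N → D → Q → G → I → U → P → E → T — 15 edges from the root.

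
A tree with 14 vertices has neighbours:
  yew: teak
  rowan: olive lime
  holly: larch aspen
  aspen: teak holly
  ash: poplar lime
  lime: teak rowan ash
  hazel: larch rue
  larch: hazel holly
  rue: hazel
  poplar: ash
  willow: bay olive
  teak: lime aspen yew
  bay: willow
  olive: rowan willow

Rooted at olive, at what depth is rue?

8

olive–rowan–lime–teak–aspen–holly–larch–hazel–rue — 8 edges.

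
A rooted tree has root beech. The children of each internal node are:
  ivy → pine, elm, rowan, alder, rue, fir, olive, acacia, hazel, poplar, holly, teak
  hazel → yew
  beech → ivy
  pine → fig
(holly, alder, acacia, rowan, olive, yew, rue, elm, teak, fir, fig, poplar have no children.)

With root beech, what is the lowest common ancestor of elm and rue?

ivy

Path elm→root: elm ivy beech; path rue→root: rue ivy beech.
First common node: ivy.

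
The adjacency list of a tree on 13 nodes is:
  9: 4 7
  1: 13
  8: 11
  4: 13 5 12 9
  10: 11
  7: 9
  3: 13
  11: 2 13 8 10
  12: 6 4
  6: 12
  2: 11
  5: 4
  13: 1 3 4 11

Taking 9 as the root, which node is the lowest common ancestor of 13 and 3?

13

Path 13→root: 13 4 9; path 3→root: 3 13 4 9.
First common node: 13.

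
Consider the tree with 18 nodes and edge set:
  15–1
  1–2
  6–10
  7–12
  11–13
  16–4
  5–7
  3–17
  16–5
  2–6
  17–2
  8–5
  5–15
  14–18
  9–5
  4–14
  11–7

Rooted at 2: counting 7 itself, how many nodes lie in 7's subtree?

4

7's subtree: {7, 11, 12, 13}, size 4.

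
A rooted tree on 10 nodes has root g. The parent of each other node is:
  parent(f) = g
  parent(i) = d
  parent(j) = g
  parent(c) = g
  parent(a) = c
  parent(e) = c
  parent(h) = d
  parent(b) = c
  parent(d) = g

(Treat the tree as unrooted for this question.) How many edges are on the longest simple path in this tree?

Starting from b, a farthest node is h at distance 4.
One longest path: b-c-g-d-h.
So the diameter is 4.

4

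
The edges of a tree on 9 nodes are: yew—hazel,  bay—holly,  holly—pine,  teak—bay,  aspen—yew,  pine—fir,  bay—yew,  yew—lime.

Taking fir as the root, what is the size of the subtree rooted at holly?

7

The subtree rooted at holly contains: holly, bay, yew, teak, aspen, lime, hazel — 7 nodes.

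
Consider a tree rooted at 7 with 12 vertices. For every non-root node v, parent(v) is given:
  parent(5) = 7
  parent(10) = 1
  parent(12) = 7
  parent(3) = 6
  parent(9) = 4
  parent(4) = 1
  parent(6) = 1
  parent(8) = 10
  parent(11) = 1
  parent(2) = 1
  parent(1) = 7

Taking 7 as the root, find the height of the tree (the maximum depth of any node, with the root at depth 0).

The longest root-to-leaf path is 7 → 1 → 6 → 3 (3 edges).

3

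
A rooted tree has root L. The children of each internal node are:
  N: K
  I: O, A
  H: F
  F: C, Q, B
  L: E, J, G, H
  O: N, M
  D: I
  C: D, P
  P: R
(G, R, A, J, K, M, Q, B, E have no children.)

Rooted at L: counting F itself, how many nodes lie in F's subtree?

13

Descendants of F (including itself): F, C, B, Q, P, D, R, I, A, O, N, M, K. That's 13.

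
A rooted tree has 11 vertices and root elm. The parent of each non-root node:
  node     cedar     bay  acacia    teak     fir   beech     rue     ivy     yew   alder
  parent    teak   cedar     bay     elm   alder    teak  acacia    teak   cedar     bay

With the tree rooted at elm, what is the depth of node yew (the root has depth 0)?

3

Climbing from yew to the root: yew – cedar – teak – elm. That's 3 steps.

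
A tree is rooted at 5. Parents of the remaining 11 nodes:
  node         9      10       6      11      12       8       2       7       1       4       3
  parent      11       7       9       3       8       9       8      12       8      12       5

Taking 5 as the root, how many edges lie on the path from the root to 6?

4

5–3–11–9–6 — 4 edges.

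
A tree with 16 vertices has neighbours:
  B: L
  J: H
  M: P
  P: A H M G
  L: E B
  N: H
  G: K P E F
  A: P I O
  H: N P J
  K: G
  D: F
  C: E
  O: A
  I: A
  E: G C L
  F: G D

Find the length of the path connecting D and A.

Walking from D: D – F – G – P – A. Length 4.

4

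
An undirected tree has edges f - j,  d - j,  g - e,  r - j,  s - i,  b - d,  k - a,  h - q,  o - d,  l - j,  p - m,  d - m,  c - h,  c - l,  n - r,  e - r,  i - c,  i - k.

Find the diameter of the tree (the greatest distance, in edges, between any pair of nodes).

Starting from a, a farthest node is p at distance 8.
One longest path: a – k – i – c – l – j – d – m – p.
So the diameter is 8.

8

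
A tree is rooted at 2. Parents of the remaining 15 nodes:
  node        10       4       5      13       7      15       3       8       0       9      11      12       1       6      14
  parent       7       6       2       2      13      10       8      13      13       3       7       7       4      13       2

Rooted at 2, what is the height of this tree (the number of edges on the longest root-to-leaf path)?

A deepest node is 9, reached by 2-13-8-3-9.
That path has 4 edges, so the height is 4.

4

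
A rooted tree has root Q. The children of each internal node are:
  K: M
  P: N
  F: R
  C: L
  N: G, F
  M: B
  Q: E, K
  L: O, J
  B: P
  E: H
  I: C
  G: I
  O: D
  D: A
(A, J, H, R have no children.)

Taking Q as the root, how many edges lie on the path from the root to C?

8

Climbing from C to the root: C–I–G–N–P–B–M–K–Q. That's 8 steps.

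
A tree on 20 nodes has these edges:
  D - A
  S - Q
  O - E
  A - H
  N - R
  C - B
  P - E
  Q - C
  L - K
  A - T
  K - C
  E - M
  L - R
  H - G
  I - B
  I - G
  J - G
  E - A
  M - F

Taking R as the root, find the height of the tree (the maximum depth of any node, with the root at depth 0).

F sits deepest: R-L-K-C-B-I-G-H-A-E-M-F — 11 edges from the root.

11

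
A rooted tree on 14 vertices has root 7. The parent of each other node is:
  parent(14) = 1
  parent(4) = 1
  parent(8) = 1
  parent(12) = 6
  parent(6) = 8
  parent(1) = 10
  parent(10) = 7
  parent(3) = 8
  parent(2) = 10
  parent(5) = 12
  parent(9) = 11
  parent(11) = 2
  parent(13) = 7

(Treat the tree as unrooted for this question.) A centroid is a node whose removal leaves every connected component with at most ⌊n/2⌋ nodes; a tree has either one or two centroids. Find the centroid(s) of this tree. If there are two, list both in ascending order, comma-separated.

1

Delete 1: the remaining components have sizes 6, 5, 1, 1. Max 6 ≤ 7, so 1 is a centroid.
No neighbour of 1 does as well, so 1 is the unique centroid.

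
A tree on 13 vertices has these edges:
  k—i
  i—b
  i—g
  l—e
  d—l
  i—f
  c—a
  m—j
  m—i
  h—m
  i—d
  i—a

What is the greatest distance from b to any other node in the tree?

4

Distances from b peak at 4, attained at e.
b–i–d–l–e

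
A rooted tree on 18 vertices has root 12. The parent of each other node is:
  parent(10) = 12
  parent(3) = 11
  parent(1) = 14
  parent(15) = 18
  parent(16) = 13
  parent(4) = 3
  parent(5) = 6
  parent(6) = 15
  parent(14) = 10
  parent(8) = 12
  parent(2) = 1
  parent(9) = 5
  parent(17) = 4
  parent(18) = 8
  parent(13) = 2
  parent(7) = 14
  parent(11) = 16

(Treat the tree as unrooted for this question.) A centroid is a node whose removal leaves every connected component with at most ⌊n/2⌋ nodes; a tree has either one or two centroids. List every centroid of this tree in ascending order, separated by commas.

14

Delete 14: the remaining components have sizes 8, 8, 1. Max 8 ≤ 9, so 14 is a centroid.
No neighbour of 14 does as well, so 14 is the unique centroid.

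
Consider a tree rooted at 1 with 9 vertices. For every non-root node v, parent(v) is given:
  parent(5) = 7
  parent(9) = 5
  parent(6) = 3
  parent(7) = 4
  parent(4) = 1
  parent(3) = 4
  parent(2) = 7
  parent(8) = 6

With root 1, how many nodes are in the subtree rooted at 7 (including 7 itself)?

4

Descendants of 7 (including itself): 7, 5, 2, 9. That's 4.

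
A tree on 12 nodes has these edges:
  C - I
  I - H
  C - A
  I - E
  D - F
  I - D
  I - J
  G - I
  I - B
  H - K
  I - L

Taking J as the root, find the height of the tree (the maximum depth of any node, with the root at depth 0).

The longest root-to-leaf path is J–I–D–F (3 edges).

3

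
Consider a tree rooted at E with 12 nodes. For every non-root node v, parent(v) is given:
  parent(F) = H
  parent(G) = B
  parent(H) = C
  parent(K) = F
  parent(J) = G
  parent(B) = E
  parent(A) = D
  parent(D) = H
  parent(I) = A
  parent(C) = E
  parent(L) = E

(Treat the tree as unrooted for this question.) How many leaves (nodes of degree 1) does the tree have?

Exactly 4 nodes have a single neighbour: I, J, K, L.

4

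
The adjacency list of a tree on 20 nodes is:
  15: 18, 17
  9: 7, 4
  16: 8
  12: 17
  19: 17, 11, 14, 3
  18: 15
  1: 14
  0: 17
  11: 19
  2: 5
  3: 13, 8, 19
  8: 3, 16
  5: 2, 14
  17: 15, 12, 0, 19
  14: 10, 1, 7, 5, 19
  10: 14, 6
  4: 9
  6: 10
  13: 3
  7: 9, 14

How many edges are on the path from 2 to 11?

4

The path is 2 - 5 - 14 - 19 - 11, which has 4 edges.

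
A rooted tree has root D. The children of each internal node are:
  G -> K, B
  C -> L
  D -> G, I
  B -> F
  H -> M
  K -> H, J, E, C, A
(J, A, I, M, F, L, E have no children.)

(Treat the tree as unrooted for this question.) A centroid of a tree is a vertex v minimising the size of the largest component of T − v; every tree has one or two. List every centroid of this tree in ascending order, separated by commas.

Delete K: the remaining components have sizes 5, 2, 2, 1, 1, 1. Max 5 ≤ 6, so K is a centroid.
Every other node leaves some component of size > 6, so the centroid is unique.

K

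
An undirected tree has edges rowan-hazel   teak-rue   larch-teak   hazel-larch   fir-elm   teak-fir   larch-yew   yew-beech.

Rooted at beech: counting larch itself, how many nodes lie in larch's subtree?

The subtree rooted at larch contains: larch, teak, hazel, fir, rue, rowan, elm — 7 nodes.

7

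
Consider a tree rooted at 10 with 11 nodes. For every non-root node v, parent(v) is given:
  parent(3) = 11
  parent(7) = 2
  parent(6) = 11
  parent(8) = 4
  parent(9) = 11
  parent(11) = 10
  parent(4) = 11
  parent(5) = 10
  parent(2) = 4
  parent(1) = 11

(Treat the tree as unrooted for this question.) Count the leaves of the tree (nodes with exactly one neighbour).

Degree-1 nodes: 1, 3, 5, 6, 7, 8, 9 — 7 of them.

7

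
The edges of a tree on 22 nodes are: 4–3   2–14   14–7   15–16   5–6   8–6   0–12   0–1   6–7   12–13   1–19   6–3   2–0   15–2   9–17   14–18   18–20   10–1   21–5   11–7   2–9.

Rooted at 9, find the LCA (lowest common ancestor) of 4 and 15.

2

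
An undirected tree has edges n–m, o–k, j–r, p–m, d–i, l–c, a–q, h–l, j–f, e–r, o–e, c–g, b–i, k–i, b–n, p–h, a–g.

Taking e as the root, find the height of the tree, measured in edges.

13

q sits deepest: e-o-k-i-b-n-m-p-h-l-c-g-a-q — 13 edges from the root.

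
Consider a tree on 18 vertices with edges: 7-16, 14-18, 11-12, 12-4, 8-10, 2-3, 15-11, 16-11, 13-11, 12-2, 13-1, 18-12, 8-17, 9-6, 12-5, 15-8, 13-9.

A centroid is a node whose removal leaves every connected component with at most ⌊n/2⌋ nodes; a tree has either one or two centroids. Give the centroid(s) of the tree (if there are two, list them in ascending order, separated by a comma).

11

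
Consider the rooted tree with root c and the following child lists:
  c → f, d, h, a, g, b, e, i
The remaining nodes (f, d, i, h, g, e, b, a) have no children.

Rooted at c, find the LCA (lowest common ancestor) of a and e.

c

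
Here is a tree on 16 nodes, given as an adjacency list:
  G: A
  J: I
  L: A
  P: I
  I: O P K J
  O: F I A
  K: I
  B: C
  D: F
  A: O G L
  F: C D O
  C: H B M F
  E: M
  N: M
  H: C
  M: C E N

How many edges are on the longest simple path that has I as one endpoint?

5

The node farthest from I is N (E also at distance 5), via I-O-F-C-M-N — 5 edges.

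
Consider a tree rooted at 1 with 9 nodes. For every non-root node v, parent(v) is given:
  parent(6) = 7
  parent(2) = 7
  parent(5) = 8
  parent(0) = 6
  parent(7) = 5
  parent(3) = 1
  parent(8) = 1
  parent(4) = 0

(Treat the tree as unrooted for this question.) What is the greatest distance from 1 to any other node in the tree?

6

Distances from 1 peak at 6, attained at 4.
1–8–5–7–6–0–4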